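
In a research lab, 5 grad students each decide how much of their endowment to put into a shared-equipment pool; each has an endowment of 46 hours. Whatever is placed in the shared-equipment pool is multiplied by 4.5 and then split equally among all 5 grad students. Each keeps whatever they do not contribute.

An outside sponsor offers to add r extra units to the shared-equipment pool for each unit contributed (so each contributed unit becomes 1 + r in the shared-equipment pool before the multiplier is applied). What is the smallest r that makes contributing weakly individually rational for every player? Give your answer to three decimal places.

With matching at rate r, one contributed unit becomes (1 + r) in the shared-equipment pool and returns 4.5 × (1 + r) / 5 to the contributor.
Setting this equal to 1: 1 + r = 5/4.5 = 1.1111.
So the minimum matching rate is r = 1.1111 − 1 = 0.111.

0.111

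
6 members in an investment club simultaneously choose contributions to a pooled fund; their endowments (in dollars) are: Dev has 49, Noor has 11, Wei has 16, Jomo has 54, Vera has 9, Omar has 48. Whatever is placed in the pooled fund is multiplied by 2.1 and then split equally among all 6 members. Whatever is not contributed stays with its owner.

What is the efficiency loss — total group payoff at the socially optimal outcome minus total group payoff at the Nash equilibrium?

The private return per contributed unit is 2.1/6 = 0.3500 < 1 for every player regardless of endowment, so the Nash equilibrium is zero contribution and the group total is Σ E_j = 49 + 11 + 16 + 54 + 9 + 48 = 187.
Each contributed unit returns 2.100 to the group, so the social optimum is full contribution by everyone: group total = 2.100 × 187 = 392.70.
Efficiency loss = (2.100 − 1) × 187 = 205.70.

205.70 dollars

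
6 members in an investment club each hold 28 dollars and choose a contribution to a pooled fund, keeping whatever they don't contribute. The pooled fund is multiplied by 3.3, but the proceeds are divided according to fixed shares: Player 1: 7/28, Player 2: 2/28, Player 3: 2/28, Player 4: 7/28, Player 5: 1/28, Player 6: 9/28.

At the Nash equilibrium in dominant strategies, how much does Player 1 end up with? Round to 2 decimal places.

51.10 dollars

For player j, contributing a unit is worthwhile iff 3.3 × (j's share) ≥ 1, i.e. iff j's share is at least 0.3030.
Player 6 alone (share 9/28) is above the threshold, contributing 28; the remaining 5 contribute 0. Total contributed: 28.
Player 1 keeps 28 and receives 3.3 × 28 × 7/28 = 23.10 from the pooled fund, for a payoff of 51.10.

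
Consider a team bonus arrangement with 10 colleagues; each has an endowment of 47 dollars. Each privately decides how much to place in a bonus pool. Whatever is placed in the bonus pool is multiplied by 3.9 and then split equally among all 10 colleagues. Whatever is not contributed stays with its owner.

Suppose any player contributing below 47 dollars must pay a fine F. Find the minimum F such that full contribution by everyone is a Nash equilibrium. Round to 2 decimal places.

28.67 dollars

Given the others contribute fully, the best deviation is to contribute 0 (any partial contribution still incurs the fine and gives up units whose private return 0.3900 is below 1).
Deviating from 47 to 0 saves 47 dollars but forfeits the deviator's share of the drop in the bonus pool: 3.9/10 × 47 = 18.33.
So the deviation gain is 47 − 18.33 = 28.67, and the fine must be at least 28.67 dollars to wipe it out.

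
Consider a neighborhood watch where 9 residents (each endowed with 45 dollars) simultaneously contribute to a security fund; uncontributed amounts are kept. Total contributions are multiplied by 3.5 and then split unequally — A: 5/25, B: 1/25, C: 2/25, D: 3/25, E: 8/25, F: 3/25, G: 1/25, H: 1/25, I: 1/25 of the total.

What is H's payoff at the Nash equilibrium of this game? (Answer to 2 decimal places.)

A player with share s gets back 3.5·s per unit contributed, so full contribution is dominant for anyone with s > 1/3.5 = 0.2857 and zero contribution is dominant for anyone below.
E alone (share 8/25) is above the threshold, contributing 45; the remaining 8 contribute 0. Total contributed: 45.
H keeps 45 and receives 3.5 × 45 × 1/25 = 6.30 from the security fund, for a payoff of 51.30.

51.30 dollars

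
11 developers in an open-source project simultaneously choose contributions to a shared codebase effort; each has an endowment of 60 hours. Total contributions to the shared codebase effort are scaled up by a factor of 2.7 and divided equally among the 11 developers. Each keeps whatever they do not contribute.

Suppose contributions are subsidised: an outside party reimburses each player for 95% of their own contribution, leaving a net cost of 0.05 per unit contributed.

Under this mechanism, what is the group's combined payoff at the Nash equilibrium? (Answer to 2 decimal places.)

Under the mechanism each unit contributed yields (2.7/11) / 0.05 = 4.9091 back to its contributor per unit of net cost, which exceeds 1, making full contribution the dominant choice for everyone.
At the Nash equilibrium everyone contributes 60. Group total payoff = 11 × (60 × 0.95 + 2.7 × 60) = 2409.00.

2409.00 hours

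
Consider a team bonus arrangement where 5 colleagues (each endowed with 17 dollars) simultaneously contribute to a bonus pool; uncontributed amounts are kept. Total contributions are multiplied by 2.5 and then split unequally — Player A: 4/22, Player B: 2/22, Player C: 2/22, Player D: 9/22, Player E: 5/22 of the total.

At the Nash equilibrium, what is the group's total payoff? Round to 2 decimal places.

110.50 dollars

Each unit j contributes comes back to j as 2.5 × (j's share), so j prefers to contribute only if that share exceeds 1/2.5 = 0.4000; otherwise keeping the unit dominates.
Only Player D (9/22) clears that bar, contributing 17; the remaining 4 contribute 0. Total contributed: 17.
The bonus pool pays out 2.5 × 17 = 42.50 in total (split across the unequal shares, but the aggregate is all that matters for the group sum).
The 4 free-riders keep 17 each, adding 68. Group total = 68 + 42.50 = 110.50.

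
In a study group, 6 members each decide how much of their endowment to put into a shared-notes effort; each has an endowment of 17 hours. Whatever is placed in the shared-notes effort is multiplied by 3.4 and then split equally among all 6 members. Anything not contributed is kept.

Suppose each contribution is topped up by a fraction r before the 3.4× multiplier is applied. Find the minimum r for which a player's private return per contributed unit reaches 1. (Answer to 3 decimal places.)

With matching at rate r, one contributed unit becomes (1 + r) in the shared-notes effort and returns 3.4 × (1 + r) / 6 to the contributor.
Setting this equal to 1: 1 + r = 6/3.4 = 1.7647.
So the minimum matching rate is r = 1.7647 − 1 = 0.765.

0.765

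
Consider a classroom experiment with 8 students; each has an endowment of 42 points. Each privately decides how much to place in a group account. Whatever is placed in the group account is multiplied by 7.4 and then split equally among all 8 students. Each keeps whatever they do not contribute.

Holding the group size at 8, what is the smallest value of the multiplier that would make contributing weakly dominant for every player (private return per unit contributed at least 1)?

A contributed unit returns (multiplier)/8 to its contributor.
This reaches 1 exactly when the multiplier is 8.

8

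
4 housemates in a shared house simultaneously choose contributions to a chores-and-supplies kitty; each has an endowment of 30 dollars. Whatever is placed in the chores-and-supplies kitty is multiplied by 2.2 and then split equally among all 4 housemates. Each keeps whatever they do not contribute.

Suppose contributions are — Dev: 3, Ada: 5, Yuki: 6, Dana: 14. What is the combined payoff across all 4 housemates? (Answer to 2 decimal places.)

153.60 dollars

Total contributed: 3 + 5 + 6 + 14 = 28; total kept: 4 × 30 − 28 = 92.
The chores-and-supplies kitty pays out 2.2 × 28 = 61.60 in aggregate.
Group total = 92 + 61.60 = 153.60.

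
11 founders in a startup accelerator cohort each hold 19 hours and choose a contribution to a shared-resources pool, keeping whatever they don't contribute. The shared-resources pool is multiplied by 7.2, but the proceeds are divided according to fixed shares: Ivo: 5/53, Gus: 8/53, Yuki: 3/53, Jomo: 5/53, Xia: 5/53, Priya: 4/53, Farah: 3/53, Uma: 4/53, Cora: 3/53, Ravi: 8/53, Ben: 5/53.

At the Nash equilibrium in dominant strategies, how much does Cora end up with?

A player with share s gets back 7.2·s per unit contributed, so full contribution is dominant for anyone with s > 1/7.2 = 0.1389 and zero contribution is dominant for anyone below.
Gus and Ravi clear that bar, contributing 19 each; the remaining 9 contribute 0. Total contributed: 38.
Cora keeps 19 and receives 7.2 × 38 × 3/53 = 15.49 from the shared-resources pool, for a payoff of 34.49.

34.49 hours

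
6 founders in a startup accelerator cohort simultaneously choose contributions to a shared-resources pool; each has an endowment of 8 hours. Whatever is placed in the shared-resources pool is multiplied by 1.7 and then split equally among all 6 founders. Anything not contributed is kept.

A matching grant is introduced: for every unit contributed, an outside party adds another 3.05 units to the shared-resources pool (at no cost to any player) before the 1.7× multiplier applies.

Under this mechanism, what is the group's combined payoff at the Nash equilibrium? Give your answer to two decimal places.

With the mechanism, a contributed unit returns 1.7 × 4.05 / 6 = 1.1475 per unit of net cost to the contributor — now above 1 — so contributing fully is weakly dominant for every player.
At the Nash equilibrium everyone contributes 8. Group total payoff = 1.7 × 4.05 × 48 = 330.48.

330.48 hours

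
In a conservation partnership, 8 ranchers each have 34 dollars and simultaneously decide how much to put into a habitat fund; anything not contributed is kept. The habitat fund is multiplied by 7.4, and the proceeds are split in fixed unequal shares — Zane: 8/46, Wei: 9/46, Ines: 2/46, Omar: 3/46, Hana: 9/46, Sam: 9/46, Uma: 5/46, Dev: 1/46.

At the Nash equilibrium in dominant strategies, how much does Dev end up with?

A player with share s gets back 7.4·s per unit contributed, so full contribution is dominant for anyone with s > 1/7.4 = 0.1351 and zero contribution is dominant for anyone below.
The shares above 0.1351 belong to Zane, Wei, Hana and Sam, contributing 34 each; the remaining 4 contribute 0. Total contributed: 136.
Dev keeps 34 and receives 7.4 × 136 × 1/46 = 21.88 from the habitat fund, for a payoff of 55.88.

55.88 dollars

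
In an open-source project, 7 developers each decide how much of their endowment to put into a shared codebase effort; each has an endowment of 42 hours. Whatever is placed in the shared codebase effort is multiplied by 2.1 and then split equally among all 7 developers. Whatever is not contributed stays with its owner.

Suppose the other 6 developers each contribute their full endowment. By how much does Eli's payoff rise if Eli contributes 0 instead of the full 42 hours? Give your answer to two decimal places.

Switching from a contribution of 42 to 0 lets Eli keep an extra 42 hours, but lowers the shared codebase effort by 42, which costs Eli their own share of that drop: 2.1/7 × 42 = 12.60.
Net gain = 42 − 12.60 = 29.40. The private return per contributed unit (0.3000) is below 1, so free-riding is indeed the best response regardless of what the others do.

29.40 hours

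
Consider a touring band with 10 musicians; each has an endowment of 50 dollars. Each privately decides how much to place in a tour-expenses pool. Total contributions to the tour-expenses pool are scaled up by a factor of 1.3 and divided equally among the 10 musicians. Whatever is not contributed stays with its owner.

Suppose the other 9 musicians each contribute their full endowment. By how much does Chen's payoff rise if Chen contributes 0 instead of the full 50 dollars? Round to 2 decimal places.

43.50 dollars

Switching from a contribution of 50 to 0 lets Chen keep an extra 50 dollars, but lowers the tour-expenses pool by 50, which costs Chen their own share of that drop: 1.3/10 × 50 = 6.50.
Net gain = 50 − 6.50 = 43.50. The private return per contributed unit (0.1300) is below 1, so free-riding is indeed the best response regardless of what the others do.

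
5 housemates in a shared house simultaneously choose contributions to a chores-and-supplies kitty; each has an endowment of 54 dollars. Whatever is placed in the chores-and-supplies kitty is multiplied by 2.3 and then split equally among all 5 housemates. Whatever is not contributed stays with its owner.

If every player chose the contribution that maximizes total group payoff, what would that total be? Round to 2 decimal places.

Each contributed unit returns 2.300 to the group as a whole (0.4600 to each of 5 players), which exceeds 1, so the social optimum is full contribution: group total = 2.300 × 270 = 621.00.

621.00 dollars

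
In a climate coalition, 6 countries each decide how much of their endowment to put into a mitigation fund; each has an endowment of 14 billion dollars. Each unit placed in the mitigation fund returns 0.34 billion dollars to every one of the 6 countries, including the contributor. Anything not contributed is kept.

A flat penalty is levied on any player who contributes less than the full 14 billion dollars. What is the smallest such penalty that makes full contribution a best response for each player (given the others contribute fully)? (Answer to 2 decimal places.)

9.24 billion dollars

Given the others contribute fully, the best deviation is to contribute 0 (any partial contribution still incurs the fine and gives up units whose private return 0.34 is below 1).
Deviating from 14 to 0 saves 14 billion dollars but forfeits the deviator's share of the drop in the mitigation fund: 0.34 × 14 = 4.76.
So the deviation gain is 14 − 4.76 = 9.24, and the fine must be at least 9.24 billion dollars to wipe it out.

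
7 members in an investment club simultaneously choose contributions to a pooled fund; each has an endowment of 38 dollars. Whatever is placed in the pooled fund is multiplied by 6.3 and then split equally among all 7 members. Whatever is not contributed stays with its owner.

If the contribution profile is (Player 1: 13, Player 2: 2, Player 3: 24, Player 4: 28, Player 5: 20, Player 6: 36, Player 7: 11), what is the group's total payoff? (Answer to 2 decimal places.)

976.20 dollars

Total contributed: 13 + 2 + 24 + 28 + 20 + 36 + 11 = 134; total kept: 7 × 38 − 134 = 132.
The pooled fund pays out 6.3 × 134 = 844.20 in aggregate.
Group total = 132 + 844.20 = 976.20.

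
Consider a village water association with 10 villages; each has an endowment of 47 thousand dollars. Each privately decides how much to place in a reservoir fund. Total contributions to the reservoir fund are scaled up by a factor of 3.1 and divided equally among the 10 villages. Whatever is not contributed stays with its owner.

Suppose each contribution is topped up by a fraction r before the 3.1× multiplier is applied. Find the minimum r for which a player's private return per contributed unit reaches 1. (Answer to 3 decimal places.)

With matching at rate r, one contributed unit becomes (1 + r) in the reservoir fund and returns 3.1 × (1 + r) / 10 to the contributor.
Setting this equal to 1: 1 + r = 10/3.1 = 3.2258.
So the minimum matching rate is r = 3.2258 − 1 = 2.226.

2.226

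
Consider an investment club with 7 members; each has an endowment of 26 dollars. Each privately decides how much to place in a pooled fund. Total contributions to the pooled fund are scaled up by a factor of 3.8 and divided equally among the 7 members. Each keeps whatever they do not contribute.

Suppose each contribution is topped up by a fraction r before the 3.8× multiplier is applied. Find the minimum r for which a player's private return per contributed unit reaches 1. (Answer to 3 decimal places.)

0.842

With matching at rate r, one contributed unit becomes (1 + r) in the pooled fund and returns 3.8 × (1 + r) / 7 to the contributor.
Setting this equal to 1: 1 + r = 7/3.8 = 1.8421.
So the minimum matching rate is r = 1.8421 − 1 = 0.842.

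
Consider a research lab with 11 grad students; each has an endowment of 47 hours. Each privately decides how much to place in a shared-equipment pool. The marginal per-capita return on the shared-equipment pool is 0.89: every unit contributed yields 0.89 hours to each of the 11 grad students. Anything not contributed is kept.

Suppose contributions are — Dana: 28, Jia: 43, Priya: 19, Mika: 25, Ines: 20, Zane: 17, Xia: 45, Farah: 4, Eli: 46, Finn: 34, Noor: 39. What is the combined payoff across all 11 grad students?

3329.80 hours

Total contributed: 28 + 43 + 19 + 25 + 20 + 17 + 45 + 4 + 46 + 34 + 39 = 320; total kept: 11 × 47 − 320 = 197.
The shared-equipment pool pays out 0.89 × 11 × 320 = 3132.80 in aggregate.
Group total = 197 + 3132.80 = 3329.80.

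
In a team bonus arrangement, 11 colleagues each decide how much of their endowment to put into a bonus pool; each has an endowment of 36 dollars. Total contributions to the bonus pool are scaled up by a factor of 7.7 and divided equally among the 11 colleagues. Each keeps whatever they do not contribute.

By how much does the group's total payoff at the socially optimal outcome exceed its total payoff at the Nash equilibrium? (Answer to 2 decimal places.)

Each contributed unit returns 7.7/11 = 0.7000 to its contributor — below 1 — so contributing 0 is dominant for every player. At the Nash equilibrium everyone keeps their 36, and the group total is 11 × 36 = 396.
Each contributed unit returns 7.700 to the group as a whole (0.7000 to each of 11 players), which exceeds 1, so the social optimum is full contribution: group total = 7.700 × 396 = 3049.20.
Efficiency loss = 3049.20 − 396 = 2653.20.

2653.20 dollars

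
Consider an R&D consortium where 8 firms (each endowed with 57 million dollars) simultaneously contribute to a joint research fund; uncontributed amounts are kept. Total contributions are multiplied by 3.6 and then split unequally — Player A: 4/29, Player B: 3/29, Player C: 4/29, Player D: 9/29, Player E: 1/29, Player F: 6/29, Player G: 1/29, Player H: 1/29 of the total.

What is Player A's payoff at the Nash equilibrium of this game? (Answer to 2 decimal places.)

85.30 million dollars

Player j's private return per contributed unit is 3.6 × (j's share). Contributing is weakly dominant for j when that share is at least 1/3.6 = 0.2778, and contributing 0 is dominant otherwise.
Only Player D (9/29) clears that bar, contributing 57; the remaining 7 contribute 0. Total contributed: 57.
Player A keeps 57 and receives 3.6 × 57 × 4/29 = 28.30 from the joint research fund, for a payoff of 85.30.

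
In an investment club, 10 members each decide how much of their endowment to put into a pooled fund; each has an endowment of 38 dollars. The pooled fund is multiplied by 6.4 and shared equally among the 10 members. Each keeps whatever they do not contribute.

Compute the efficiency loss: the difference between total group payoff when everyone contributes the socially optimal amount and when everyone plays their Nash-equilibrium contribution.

2052.00 dollars

Each contributed unit returns 6.4/10 = 0.6400 to its contributor — below 1 — so contributing 0 is dominant for every player. At the Nash equilibrium everyone keeps their 38, and the group total is 10 × 38 = 380.
Each contributed unit returns 6.400 to the group as a whole (0.6400 to each of 10 players), which exceeds 1, so the social optimum is full contribution: group total = 6.400 × 380 = 2432.00.
Efficiency loss = 2432.00 − 380 = 2052.00.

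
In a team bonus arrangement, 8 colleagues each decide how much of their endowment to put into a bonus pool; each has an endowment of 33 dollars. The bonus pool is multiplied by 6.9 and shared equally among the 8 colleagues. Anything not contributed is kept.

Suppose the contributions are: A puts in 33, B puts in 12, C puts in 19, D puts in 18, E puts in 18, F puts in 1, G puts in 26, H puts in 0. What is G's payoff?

116.54 dollars

Total contributed: 33 + 12 + 19 + 18 + 18 + 1 + 26 + 0 = 127.
Each receives 6.9 × 127 / 8 = 109.54 from the bonus pool.
G keeps 33 − 26 = 7, so G's payoff is 7 + 109.54 = 116.54.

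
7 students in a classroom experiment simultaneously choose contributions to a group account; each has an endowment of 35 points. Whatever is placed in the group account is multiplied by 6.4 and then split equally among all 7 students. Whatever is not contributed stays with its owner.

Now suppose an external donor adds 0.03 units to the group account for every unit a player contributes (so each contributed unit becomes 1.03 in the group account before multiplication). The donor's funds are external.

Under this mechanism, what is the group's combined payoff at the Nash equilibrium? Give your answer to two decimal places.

245.00 points

With the mechanism, a contributed unit returns 6.4 × 1.03 / 7 = 0.9417 per unit of net cost — still below 1 — so contributing 0 remains dominant for every player.
At the Nash equilibrium no one contributes; group total payoff = 7 × 35 = 245.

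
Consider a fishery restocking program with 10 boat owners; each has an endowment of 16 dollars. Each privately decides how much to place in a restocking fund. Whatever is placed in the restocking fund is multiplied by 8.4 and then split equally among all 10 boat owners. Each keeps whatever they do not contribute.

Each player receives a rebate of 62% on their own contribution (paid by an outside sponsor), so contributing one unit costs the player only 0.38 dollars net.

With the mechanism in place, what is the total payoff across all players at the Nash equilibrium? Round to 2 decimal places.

With the mechanism, a contributed unit returns (8.4/10) / 0.38 = 2.2105 per unit of net cost to the contributor — now above 1 — so contributing fully is weakly dominant for every player.
At the Nash equilibrium everyone contributes 16. Group total payoff = 10 × (16 × 0.62 + 8.4 × 16) = 1443.20.

1443.20 dollars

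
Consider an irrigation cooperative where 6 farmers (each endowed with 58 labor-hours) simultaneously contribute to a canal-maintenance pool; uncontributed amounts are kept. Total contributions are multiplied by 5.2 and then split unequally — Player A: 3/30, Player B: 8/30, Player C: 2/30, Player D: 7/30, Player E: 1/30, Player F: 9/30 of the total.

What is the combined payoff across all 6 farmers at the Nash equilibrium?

1078.80 labor-hours

Player j's private return per contributed unit is 5.2 × (j's share). Contributing is weakly dominant for j when that share is at least 1/5.2 = 0.1923, and contributing 0 is dominant otherwise.
Player B, Player D and Player F are above the threshold, contributing 58 each; the remaining 3 contribute 0. Total contributed: 174.
The canal-maintenance pool pays out 5.2 × 174 = 904.80 in total (split across the unequal shares, but the aggregate is all that matters for the group sum).
The 3 free-riders keep 58 each, adding 174. Group total = 174 + 904.80 = 1078.80.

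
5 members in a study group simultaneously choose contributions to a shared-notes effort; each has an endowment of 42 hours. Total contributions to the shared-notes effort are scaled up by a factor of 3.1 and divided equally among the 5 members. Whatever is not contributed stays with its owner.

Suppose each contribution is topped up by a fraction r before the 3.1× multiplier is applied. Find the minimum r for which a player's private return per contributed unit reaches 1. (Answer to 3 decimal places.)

0.613

With matching at rate r, one contributed unit becomes (1 + r) in the shared-notes effort and returns 3.1 × (1 + r) / 5 to the contributor.
Setting this equal to 1: 1 + r = 5/3.1 = 1.6129.
So the minimum matching rate is r = 1.6129 − 1 = 0.613.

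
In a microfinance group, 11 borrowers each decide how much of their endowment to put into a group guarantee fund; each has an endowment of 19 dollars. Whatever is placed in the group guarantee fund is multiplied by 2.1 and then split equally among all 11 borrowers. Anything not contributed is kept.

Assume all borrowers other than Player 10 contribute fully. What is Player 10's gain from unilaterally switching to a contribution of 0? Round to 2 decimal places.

15.37 dollars

Switching from a contribution of 19 to 0 lets Player 10 keep an extra 19 dollars, but lowers the group guarantee fund by 19, which costs Player 10 their own share of that drop: 2.1/11 × 19 = 3.63.
Net gain = 19 − 3.63 = 15.37. The private return per contributed unit (0.1909) is below 1, so free-riding is indeed the best response regardless of what the others do.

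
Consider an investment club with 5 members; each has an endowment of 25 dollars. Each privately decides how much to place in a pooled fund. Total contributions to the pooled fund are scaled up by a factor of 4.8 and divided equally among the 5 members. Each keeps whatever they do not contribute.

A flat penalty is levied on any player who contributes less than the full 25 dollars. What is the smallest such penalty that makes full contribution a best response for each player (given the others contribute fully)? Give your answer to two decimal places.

Given the others contribute fully, the best deviation is to contribute 0 (any partial contribution still incurs the fine and gives up units whose private return 0.9600 is below 1).
Deviating from 25 to 0 saves 25 dollars but forfeits the deviator's share of the drop in the pooled fund: 4.8/5 × 25 = 24.00.
So the deviation gain is 25 − 24.00 = 1.00, and the fine must be at least 1.00 dollars to wipe it out.

1.00 dollars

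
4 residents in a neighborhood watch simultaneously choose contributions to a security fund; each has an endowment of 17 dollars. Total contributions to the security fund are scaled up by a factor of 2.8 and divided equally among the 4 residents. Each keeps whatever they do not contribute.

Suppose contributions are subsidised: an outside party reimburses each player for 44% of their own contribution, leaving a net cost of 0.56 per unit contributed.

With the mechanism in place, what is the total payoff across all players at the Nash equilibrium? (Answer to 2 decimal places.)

Under the mechanism each unit contributed yields (2.8/4) / 0.56 = 1.2500 back to its contributor per unit of net cost, which exceeds 1, making full contribution the dominant choice for everyone.
So the Nash equilibrium is full contribution by all 4; the group earns 4 × (17 × 0.44 + 2.8 × 17) = 220.32.

220.32 dollars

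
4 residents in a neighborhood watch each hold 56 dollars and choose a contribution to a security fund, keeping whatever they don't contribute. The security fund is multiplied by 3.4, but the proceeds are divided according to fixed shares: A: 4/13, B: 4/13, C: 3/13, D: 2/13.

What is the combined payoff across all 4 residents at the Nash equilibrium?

Each unit j contributes comes back to j as 3.4 × (j's share), so j prefers to contribute only if that share exceeds 1/3.4 = 0.2941; otherwise keeping the unit dominates.
A and B are above the threshold, contributing 56 each; the remaining 2 contribute 0. Total contributed: 112.
The security fund pays out 3.4 × 112 = 380.80 in total (split across the unequal shares, but the aggregate is all that matters for the group sum).
The 2 free-riders keep 56 each, adding 112. Group total = 112 + 380.80 = 492.80.

492.80 dollars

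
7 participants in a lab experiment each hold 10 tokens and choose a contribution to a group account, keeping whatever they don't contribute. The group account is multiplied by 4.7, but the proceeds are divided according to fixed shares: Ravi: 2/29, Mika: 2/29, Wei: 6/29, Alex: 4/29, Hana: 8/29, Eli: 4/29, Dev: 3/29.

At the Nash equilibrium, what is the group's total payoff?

107.00 tokens

For player j, contributing a unit is worthwhile iff 4.7 × (j's share) ≥ 1, i.e. iff j's share is at least 0.2128.
Hana alone (share 8/29) is above the threshold, contributing 10; the remaining 6 contribute 0. Total contributed: 10.
The group account pays out 4.7 × 10 = 47.00 in total (split across the unequal shares, but the aggregate is all that matters for the group sum).
The 6 free-riders keep 10 each, adding 60. Group total = 60 + 47.00 = 107.00.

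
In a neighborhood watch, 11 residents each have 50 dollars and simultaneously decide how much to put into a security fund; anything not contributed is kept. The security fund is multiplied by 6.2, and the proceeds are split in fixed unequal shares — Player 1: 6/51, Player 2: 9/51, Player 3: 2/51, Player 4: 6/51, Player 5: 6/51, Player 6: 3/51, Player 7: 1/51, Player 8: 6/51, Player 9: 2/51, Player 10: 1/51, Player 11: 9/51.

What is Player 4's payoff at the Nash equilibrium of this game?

122.94 dollars

Each unit j contributes comes back to j as 6.2 × (j's share), so j prefers to contribute only if that share exceeds 1/6.2 = 0.1613; otherwise keeping the unit dominates.
Player 2 and Player 11 clear that bar, contributing 50 each; the remaining 9 contribute 0. Total contributed: 100.
Player 4 keeps 50 and receives 6.2 × 100 × 6/51 = 72.94 from the security fund, for a payoff of 122.94.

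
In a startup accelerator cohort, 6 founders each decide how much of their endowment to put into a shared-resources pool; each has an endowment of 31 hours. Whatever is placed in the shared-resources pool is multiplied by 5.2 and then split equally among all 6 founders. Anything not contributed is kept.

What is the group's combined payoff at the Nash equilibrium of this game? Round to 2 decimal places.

186.00 hours

Each contributed unit returns 5.2/6 = 0.8667 to its contributor — below 1 — so contributing 0 is dominant for every player. At the Nash equilibrium everyone keeps their 31, and the group total is 6 × 31 = 186.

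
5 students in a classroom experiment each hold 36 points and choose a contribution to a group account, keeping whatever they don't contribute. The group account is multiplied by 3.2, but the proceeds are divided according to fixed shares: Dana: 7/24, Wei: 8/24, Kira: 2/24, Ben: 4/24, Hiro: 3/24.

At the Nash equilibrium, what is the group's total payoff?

For player j, contributing a unit is worthwhile iff 3.2 × (j's share) ≥ 1, i.e. iff j's share is at least 0.3125.
The only share above 0.3125 is Wei's 8/24, contributing 36; the remaining 4 contribute 0. Total contributed: 36.
The group account pays out 3.2 × 36 = 115.20 in total (split across the unequal shares, but the aggregate is all that matters for the group sum).
The 4 free-riders keep 36 each, adding 144. Group total = 144 + 115.20 = 259.20.

259.20 points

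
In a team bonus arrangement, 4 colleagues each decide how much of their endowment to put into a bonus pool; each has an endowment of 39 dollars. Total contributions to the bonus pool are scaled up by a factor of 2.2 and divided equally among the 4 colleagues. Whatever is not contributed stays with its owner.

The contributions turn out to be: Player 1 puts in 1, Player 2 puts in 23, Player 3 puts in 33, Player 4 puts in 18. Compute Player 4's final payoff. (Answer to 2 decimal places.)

Total contributed: 1 + 23 + 33 + 18 = 75.
Each receives 2.2 × 75 / 4 = 41.25 from the bonus pool.
Player 4 keeps 39 − 18 = 21, so Player 4's payoff is 21 + 41.25 = 62.25.

62.25 dollars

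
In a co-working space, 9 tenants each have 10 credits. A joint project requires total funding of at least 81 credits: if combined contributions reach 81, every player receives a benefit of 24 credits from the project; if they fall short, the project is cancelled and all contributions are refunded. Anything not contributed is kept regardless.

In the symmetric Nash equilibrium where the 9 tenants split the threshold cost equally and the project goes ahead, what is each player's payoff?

Equal share of the threshold: 81/9 = 9.
At this profile no one gains by cutting their contribution: any cut drops the total below 81, the project is cancelled, contributions are refunded, and the deviator ends with 10, which is less than 10 − 9 + 24 = 25. Contributing more than 9 just wastes the excess. So contributing exactly 9 is a best response.
Each player's payoff: 10 − 9 + 24 = 25.

25 credits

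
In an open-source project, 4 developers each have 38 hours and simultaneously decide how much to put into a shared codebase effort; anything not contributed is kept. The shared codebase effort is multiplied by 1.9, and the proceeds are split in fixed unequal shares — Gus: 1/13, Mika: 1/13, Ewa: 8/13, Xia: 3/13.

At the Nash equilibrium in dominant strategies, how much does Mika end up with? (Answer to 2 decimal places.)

43.55 hours

Each unit j contributes comes back to j as 1.9 × (j's share), so j prefers to contribute only if that share exceeds 1/1.9 = 0.5263; otherwise keeping the unit dominates.
The only share above 0.5263 is Ewa's 8/13, contributing 38; the remaining 3 contribute 0. Total contributed: 38.
Mika keeps 38 and receives 1.9 × 38 × 1/13 = 5.55 from the shared codebase effort, for a payoff of 43.55.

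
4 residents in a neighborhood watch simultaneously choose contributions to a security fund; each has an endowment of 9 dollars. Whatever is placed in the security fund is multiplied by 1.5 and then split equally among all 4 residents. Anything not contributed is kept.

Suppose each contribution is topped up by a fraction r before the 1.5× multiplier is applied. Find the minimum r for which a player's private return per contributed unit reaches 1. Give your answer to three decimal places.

With matching at rate r, one contributed unit becomes (1 + r) in the security fund and returns 1.5 × (1 + r) / 4 to the contributor.
Setting this equal to 1: 1 + r = 4/1.5 = 2.6667.
So the minimum matching rate is r = 2.6667 − 1 = 1.667.

1.667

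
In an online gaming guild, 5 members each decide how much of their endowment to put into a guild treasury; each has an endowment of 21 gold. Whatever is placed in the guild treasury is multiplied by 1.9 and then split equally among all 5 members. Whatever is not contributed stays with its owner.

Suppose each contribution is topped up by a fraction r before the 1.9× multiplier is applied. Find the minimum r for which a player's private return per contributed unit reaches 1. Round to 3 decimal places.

With matching at rate r, one contributed unit becomes (1 + r) in the guild treasury and returns 1.9 × (1 + r) / 5 to the contributor.
Setting this equal to 1: 1 + r = 5/1.9 = 2.6316.
So the minimum matching rate is r = 2.6316 − 1 = 1.632.

1.632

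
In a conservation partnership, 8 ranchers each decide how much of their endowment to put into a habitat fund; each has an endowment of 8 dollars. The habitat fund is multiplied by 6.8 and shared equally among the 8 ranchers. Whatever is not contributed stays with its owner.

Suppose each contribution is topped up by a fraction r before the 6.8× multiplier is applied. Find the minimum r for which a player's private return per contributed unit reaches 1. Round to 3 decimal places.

0.176

With matching at rate r, one contributed unit becomes (1 + r) in the habitat fund and returns 6.8 × (1 + r) / 8 to the contributor.
Setting this equal to 1: 1 + r = 8/6.8 = 1.1765.
So the minimum matching rate is r = 1.1765 − 1 = 0.176.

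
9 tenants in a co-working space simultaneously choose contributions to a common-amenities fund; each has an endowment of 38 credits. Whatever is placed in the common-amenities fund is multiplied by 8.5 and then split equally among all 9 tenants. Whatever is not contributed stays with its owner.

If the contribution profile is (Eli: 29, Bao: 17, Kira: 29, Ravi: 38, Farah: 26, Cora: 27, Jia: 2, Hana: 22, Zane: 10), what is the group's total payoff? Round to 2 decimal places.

1842.00 credits

Total contributed: 29 + 17 + 29 + 38 + 26 + 27 + 2 + 22 + 10 = 200; total kept: 9 × 38 − 200 = 142.
The common-amenities fund pays out 8.5 × 200 = 1700.00 in aggregate.
Group total = 142 + 1700.00 = 1842.00.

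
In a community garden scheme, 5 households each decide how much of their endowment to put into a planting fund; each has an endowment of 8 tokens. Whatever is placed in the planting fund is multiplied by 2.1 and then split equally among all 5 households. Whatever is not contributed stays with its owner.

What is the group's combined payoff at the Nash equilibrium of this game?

40.00 tokens

Each contributed unit returns 2.1/5 = 0.4200 to its contributor — below 1 — so contributing 0 is dominant for every player. At the Nash equilibrium everyone keeps their 8, and the group total is 5 × 8 = 40.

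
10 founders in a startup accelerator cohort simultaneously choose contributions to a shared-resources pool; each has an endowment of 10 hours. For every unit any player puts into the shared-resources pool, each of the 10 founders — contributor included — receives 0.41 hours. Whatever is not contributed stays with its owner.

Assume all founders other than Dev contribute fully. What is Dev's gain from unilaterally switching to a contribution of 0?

5.90 hours

Switching from a contribution of 10 to 0 lets Dev keep an extra 10 hours, but lowers the shared-resources pool by 10, which costs Dev their own share of that drop: 0.41 × 10 = 4.10.
Net gain = 10 − 4.10 = 5.90. The private return per contributed unit (0.41) is below 1, so free-riding is indeed the best response regardless of what the others do.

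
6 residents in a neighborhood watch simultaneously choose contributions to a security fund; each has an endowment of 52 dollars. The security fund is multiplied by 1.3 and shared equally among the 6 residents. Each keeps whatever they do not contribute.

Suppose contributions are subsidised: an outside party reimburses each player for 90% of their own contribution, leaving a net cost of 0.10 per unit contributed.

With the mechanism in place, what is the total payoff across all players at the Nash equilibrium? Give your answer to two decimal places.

Under the mechanism each unit contributed yields (1.3/6) / 0.10 = 2.1667 back to its contributor per unit of net cost, which exceeds 1, making full contribution the dominant choice for everyone.
So the Nash equilibrium is full contribution by all 6; the group earns 6 × (52 × 0.90 + 1.3 × 52) = 686.40.

686.40 dollars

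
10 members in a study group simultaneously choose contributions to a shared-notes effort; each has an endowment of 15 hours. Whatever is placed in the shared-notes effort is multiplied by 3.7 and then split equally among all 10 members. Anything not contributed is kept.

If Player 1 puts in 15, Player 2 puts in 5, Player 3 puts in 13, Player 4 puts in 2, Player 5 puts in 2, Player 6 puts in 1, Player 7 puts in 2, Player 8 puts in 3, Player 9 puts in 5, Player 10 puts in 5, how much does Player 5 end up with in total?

32.61 hours

Total contributed: 15 + 5 + 13 + 2 + 2 + 1 + 2 + 3 + 5 + 5 = 53.
Each receives 3.7 × 53 / 10 = 19.61 from the shared-notes effort.
Player 5 keeps 15 − 2 = 13, so Player 5's payoff is 13 + 19.61 = 32.61.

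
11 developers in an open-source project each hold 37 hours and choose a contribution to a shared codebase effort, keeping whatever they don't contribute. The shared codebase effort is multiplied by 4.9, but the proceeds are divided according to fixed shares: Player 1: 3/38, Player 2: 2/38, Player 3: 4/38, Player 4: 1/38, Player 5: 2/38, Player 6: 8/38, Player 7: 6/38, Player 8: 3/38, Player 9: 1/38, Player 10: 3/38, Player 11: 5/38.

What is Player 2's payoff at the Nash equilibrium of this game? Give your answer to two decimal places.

For player j, contributing a unit is worthwhile iff 4.9 × (j's share) ≥ 1, i.e. iff j's share is at least 0.2041.
Player 6 alone (share 8/38) is above the threshold, contributing 37; the remaining 10 contribute 0. Total contributed: 37.
Player 2 keeps 37 and receives 4.9 × 37 × 2/38 = 9.54 from the shared codebase effort, for a payoff of 46.54.

46.54 hours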